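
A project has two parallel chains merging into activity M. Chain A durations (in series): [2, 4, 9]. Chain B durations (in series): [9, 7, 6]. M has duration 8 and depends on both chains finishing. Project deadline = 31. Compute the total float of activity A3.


Forward pass: ES(A3) = sum of predecessors on chain A = 6
EF = ES + duration = 6 + 9 = 15
Backward pass: LF(M) = deadline = 31; LS(M) = 31 - 8 = 23
LF(A3) = LS(M) - sum(successors on chain A) = 23 - 0 = 23
LS = LF - duration = 23 - 9 = 14
Total float = LS - ES = 14 - 6 = 8

8


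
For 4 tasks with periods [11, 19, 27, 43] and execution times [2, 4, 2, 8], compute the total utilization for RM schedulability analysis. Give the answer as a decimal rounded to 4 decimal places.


Compute individual utilizations (exact fractions):
  Task 1: C/T = 2/11 (approx. 0.1818)
  Task 2: C/T = 4/19 (approx. 0.2105)
  Task 3: C/T = 2/27 (approx. 0.0741)
  Task 4: C/T = 8/43 (approx. 0.186)
Total utilization U = 2/11 + 4/19 + 2/27 + 8/43 = 158320/242649
Rounded to 4 decimal places: U = 0.6525
RM (Liu & Layland) bound for 4 tasks = 0.756828; compare with U = 158320/242649 (approx. 0.652465)
U <= bound, so schedulable by RM sufficient condition.

0.6525


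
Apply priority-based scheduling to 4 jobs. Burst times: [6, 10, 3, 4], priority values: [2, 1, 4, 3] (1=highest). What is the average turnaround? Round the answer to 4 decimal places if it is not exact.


Sort by priority (ascending = highest first):
Order: [(1, 10), (2, 6), (3, 4), (4, 3)]
Completion times:
  Priority 1, burst=10, C=10
  Priority 2, burst=6, C=16
  Priority 3, burst=4, C=20
  Priority 4, burst=3, C=23
Average turnaround = 69/4 = 17.25

17.25


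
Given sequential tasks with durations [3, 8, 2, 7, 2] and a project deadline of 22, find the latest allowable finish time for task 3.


LF(activity 3) = deadline - sum of successor durations
Successors: activities 4 through 5 with durations [7, 2]
Sum of successor durations = 9
LF = 22 - 9 = 13

13


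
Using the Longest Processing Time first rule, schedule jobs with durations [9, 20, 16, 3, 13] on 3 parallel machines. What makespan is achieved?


Sort jobs in decreasing order (LPT): [20, 16, 13, 9, 3]
Assign each job to the least loaded machine:
  Machine 1: jobs [20], load = 20
  Machine 2: jobs [16, 3], load = 19
  Machine 3: jobs [13, 9], load = 22
Makespan = max load = 22

22


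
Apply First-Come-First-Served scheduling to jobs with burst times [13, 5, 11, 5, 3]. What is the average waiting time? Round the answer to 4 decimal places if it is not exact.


FCFS order (as given): [13, 5, 11, 5, 3]
Waiting times:
  Job 1: wait = 0
  Job 2: wait = 13
  Job 3: wait = 18
  Job 4: wait = 29
  Job 5: wait = 34
Sum of waiting times = 94
Average waiting time = 94/5 = 18.8

18.8


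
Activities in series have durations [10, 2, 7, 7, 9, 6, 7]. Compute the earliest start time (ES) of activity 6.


Activity 6 starts after activities 1 through 5 complete.
Predecessor durations: [10, 2, 7, 7, 9]
ES = 10 + 2 + 7 + 7 + 9 = 35

35


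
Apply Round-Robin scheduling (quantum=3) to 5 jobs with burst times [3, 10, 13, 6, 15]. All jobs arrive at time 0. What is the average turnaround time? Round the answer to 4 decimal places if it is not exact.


Time quantum = 3
Execution trace:
  J1 runs 3 units, time = 3
  J2 runs 3 units, time = 6
  J3 runs 3 units, time = 9
  J4 runs 3 units, time = 12
  J5 runs 3 units, time = 15
  J2 runs 3 units, time = 18
  J3 runs 3 units, time = 21
  J4 runs 3 units, time = 24
  J5 runs 3 units, time = 27
  J2 runs 3 units, time = 30
  J3 runs 3 units, time = 33
  J5 runs 3 units, time = 36
  J2 runs 1 units, time = 37
  J3 runs 3 units, time = 40
  J5 runs 3 units, time = 43
  J3 runs 1 units, time = 44
  J5 runs 3 units, time = 47
Finish times: [3, 37, 44, 24, 47]
Average turnaround = 155/5 = 31.0

31.0


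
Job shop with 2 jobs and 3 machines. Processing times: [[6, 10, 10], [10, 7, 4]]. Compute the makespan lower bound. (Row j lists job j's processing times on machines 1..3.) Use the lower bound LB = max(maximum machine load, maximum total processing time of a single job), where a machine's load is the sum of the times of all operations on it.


Machine loads:
  Machine 1: 6 + 10 = 16
  Machine 2: 10 + 7 = 17
  Machine 3: 10 + 4 = 14
Max machine load = 17
Job totals:
  Job 1: 26
  Job 2: 21
Max job total = 26
Lower bound = max(17, 26) = 26

26


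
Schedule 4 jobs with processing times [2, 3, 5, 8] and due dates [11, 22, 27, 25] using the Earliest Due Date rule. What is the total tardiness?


Sort by due date (EDD order): [(2, 11), (3, 22), (8, 25), (5, 27)]
Compute completion times and tardiness:
  Job 1: p=2, d=11, C=2, tardiness=max(0,2-11)=0
  Job 2: p=3, d=22, C=5, tardiness=max(0,5-22)=0
  Job 3: p=8, d=25, C=13, tardiness=max(0,13-25)=0
  Job 4: p=5, d=27, C=18, tardiness=max(0,18-27)=0
Total tardiness = 0

0


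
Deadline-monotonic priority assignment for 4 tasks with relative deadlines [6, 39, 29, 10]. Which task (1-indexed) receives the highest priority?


Sort tasks by relative deadline (ascending):
  Task 1: deadline = 6
  Task 4: deadline = 10
  Task 3: deadline = 29
  Task 2: deadline = 39
Priority order (highest first): [1, 4, 3, 2]
Highest priority task = 1

1


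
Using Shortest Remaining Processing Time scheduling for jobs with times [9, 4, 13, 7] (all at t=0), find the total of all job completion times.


Since all jobs arrive at t=0, SRPT equals SPT ordering.
SPT order: [4, 7, 9, 13]
Completion times:
  Job 1: p=4, C=4
  Job 2: p=7, C=11
  Job 3: p=9, C=20
  Job 4: p=13, C=33
Total completion time = 4 + 11 + 20 + 33 = 68

68


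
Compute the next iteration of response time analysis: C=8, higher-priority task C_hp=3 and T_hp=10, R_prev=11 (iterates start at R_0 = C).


R_next = C + ceil(R_prev / T_hp) * C_hp
ceil(11 / 10) = ceil(1.1) = 2
Interference = 2 * 3 = 6
R_next = 8 + 6 = 14

14


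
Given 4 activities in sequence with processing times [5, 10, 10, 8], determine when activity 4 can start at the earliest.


Activity 4 starts after activities 1 through 3 complete.
Predecessor durations: [5, 10, 10]
ES = 5 + 10 + 10 = 25

25


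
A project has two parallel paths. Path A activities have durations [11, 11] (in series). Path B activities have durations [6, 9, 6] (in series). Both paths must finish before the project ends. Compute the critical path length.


Path A total = 11 + 11 = 22
Path B total = 6 + 9 + 6 = 21
Critical path = longest path = max(22, 21) = 22

22


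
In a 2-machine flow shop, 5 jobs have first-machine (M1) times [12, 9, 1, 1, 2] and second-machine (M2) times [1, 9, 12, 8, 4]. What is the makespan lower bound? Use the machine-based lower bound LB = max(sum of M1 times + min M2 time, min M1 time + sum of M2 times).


LB1 = sum(M1 times) + min(M2 times) = 25 + 1 = 26
LB2 = min(M1 times) + sum(M2 times) = 1 + 34 = 35
Lower bound = max(LB1, LB2) = max(26, 35) = 35

35


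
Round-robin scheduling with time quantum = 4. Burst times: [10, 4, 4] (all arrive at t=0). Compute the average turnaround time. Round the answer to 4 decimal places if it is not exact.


Time quantum = 4
Execution trace:
  J1 runs 4 units, time = 4
  J2 runs 4 units, time = 8
  J3 runs 4 units, time = 12
  J1 runs 4 units, time = 16
  J1 runs 2 units, time = 18
Finish times: [18, 8, 12]
Average turnaround = 38/3 = 12.6667

12.6667


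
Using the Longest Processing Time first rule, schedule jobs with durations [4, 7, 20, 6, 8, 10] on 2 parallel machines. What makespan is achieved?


Sort jobs in decreasing order (LPT): [20, 10, 8, 7, 6, 4]
Assign each job to the least loaded machine:
  Machine 1: jobs [20, 6], load = 26
  Machine 2: jobs [10, 8, 7, 4], load = 29
Makespan = max load = 29

29


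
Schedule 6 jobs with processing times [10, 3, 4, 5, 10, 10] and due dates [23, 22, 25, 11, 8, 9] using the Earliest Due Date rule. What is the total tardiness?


Sort by due date (EDD order): [(10, 8), (10, 9), (5, 11), (3, 22), (10, 23), (4, 25)]
Compute completion times and tardiness:
  Job 1: p=10, d=8, C=10, tardiness=max(0,10-8)=2
  Job 2: p=10, d=9, C=20, tardiness=max(0,20-9)=11
  Job 3: p=5, d=11, C=25, tardiness=max(0,25-11)=14
  Job 4: p=3, d=22, C=28, tardiness=max(0,28-22)=6
  Job 5: p=10, d=23, C=38, tardiness=max(0,38-23)=15
  Job 6: p=4, d=25, C=42, tardiness=max(0,42-25)=17
Total tardiness = 65

65


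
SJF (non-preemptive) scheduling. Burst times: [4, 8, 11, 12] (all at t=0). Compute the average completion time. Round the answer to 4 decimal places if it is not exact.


SJF order (ascending): [4, 8, 11, 12]
Completion times:
  Job 1: burst=4, C=4
  Job 2: burst=8, C=12
  Job 3: burst=11, C=23
  Job 4: burst=12, C=35
Average completion = 74/4 = 18.5

18.5


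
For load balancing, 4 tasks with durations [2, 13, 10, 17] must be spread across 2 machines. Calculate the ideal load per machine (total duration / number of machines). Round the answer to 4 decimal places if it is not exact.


Total processing time = 2 + 13 + 10 + 17 = 42
Number of machines = 2
Ideal balanced load = 42 / 2 = 21.0

21.0


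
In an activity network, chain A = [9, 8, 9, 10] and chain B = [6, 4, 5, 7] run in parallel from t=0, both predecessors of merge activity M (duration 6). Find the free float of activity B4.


ES(B4) = sum of predecessors on chain B = 15
EF(B4) = ES + duration = 15 + 7 = 22
Successor of B4 is M. ES(M) = max(sum(A), sum(B)) = max(36, 22) = 36
Free float = ES(successor) - EF(current) = 36 - 22 = 14

14


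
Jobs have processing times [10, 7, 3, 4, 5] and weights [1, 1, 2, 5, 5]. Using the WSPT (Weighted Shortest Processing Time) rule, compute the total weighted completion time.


Compute p/w ratios and sort ascending (WSPT): [(4, 5), (5, 5), (3, 2), (7, 1), (10, 1)]
Compute weighted completion times:
  Job (p=4,w=5): C=4, w*C=5*4=20
  Job (p=5,w=5): C=9, w*C=5*9=45
  Job (p=3,w=2): C=12, w*C=2*12=24
  Job (p=7,w=1): C=19, w*C=1*19=19
  Job (p=10,w=1): C=29, w*C=1*29=29
Total weighted completion time = 137

137


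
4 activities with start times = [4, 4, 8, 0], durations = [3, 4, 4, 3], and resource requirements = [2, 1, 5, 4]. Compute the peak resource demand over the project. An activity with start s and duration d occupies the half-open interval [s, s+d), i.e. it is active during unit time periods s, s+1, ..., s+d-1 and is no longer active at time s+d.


Each activity i is active on [start_i, start_i + duration_i).
Compute total resource usage per time slot:
  t=0: active resources = [4], total = 4
  t=1: active resources = [4], total = 4
  t=2: active resources = [4], total = 4
  t=3: active resources = [], total = 0
  t=4: active resources = [2, 1], total = 3
  t=5: active resources = [2, 1], total = 3
  t=6: active resources = [2, 1], total = 3
  t=7: active resources = [1], total = 1
  t=8: active resources = [5], total = 5
  t=9: active resources = [5], total = 5
  t=10: active resources = [5], total = 5
  t=11: active resources = [5], total = 5
Peak resource demand = 5

5


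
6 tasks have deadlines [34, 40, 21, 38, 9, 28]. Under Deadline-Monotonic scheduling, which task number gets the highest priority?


Sort tasks by relative deadline (ascending):
  Task 5: deadline = 9
  Task 3: deadline = 21
  Task 6: deadline = 28
  Task 1: deadline = 34
  Task 4: deadline = 38
  Task 2: deadline = 40
Priority order (highest first): [5, 3, 6, 1, 4, 2]
Highest priority task = 5

5


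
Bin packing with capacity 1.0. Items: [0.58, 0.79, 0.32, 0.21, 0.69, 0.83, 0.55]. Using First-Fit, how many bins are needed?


Place items sequentially using First-Fit:
  Item 0.58 -> new Bin 1
  Item 0.79 -> new Bin 2
  Item 0.32 -> Bin 1 (now 0.9)
  Item 0.21 -> Bin 2 (now 1.0)
  Item 0.69 -> new Bin 3
  Item 0.83 -> new Bin 4
  Item 0.55 -> new Bin 5
Total bins used = 5

5


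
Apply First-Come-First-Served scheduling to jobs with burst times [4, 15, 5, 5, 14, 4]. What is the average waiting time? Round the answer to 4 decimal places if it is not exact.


FCFS order (as given): [4, 15, 5, 5, 14, 4]
Waiting times:
  Job 1: wait = 0
  Job 2: wait = 4
  Job 3: wait = 19
  Job 4: wait = 24
  Job 5: wait = 29
  Job 6: wait = 43
Sum of waiting times = 119
Average waiting time = 119/6 = 19.8333

19.8333


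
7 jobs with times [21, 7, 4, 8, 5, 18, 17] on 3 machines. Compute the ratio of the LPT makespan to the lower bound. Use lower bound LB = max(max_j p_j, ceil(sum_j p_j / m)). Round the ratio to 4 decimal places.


LPT order: [21, 18, 17, 8, 7, 5, 4]
Machine loads after assignment: [26, 29, 25]
LPT makespan = 29
Lower bound = max(max_job, ceil(total/3)) = max(21, 27) = 27
Ratio = 29 / 27 = 1.0741

1.0741


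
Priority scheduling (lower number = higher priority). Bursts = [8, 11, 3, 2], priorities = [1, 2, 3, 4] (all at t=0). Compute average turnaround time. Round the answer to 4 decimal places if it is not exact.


Sort by priority (ascending = highest first):
Order: [(1, 8), (2, 11), (3, 3), (4, 2)]
Completion times:
  Priority 1, burst=8, C=8
  Priority 2, burst=11, C=19
  Priority 3, burst=3, C=22
  Priority 4, burst=2, C=24
Average turnaround = 73/4 = 18.25

18.25


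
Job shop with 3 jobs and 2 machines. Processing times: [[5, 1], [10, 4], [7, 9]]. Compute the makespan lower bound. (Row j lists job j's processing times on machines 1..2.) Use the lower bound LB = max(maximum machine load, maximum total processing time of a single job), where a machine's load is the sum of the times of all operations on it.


Machine loads:
  Machine 1: 5 + 10 + 7 = 22
  Machine 2: 1 + 4 + 9 = 14
Max machine load = 22
Job totals:
  Job 1: 6
  Job 2: 14
  Job 3: 16
Max job total = 16
Lower bound = max(22, 16) = 22

22


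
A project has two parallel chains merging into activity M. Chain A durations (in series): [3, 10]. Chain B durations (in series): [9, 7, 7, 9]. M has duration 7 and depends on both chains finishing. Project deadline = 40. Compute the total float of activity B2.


Forward pass: ES(B2) = sum of predecessors on chain B = 9
EF = ES + duration = 9 + 7 = 16
Backward pass: LF(M) = deadline = 40; LS(M) = 40 - 7 = 33
LF(B2) = LS(M) - sum(successors on chain B) = 33 - 16 = 17
LS = LF - duration = 17 - 7 = 10
Total float = LS - ES = 10 - 9 = 1

1


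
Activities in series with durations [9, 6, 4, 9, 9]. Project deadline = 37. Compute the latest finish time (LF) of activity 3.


LF(activity 3) = deadline - sum of successor durations
Successors: activities 4 through 5 with durations [9, 9]
Sum of successor durations = 18
LF = 37 - 18 = 19

19


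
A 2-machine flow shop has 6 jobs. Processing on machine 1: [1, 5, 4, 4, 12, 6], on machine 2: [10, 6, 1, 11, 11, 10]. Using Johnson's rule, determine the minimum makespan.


Apply Johnson's rule:
  Group 1 (a <= b): [(1, 1, 10), (4, 4, 11), (2, 5, 6), (6, 6, 10)]
  Group 2 (a > b): [(5, 12, 11), (3, 4, 1)]
Optimal job order: [1, 4, 2, 6, 5, 3]
Schedule:
  Job 1: M1 done at 1, M2 done at 11
  Job 4: M1 done at 5, M2 done at 22
  Job 2: M1 done at 10, M2 done at 28
  Job 6: M1 done at 16, M2 done at 38
  Job 5: M1 done at 28, M2 done at 49
  Job 3: M1 done at 32, M2 done at 50
Makespan = 50

50


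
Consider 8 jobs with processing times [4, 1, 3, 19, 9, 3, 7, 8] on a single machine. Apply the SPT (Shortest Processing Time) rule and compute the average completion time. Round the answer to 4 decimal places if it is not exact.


Sort jobs by processing time (SPT order): [1, 3, 3, 4, 7, 8, 9, 19]
Compute completion times sequentially:
  Job 1: processing = 1, completes at 1
  Job 2: processing = 3, completes at 4
  Job 3: processing = 3, completes at 7
  Job 4: processing = 4, completes at 11
  Job 5: processing = 7, completes at 18
  Job 6: processing = 8, completes at 26
  Job 7: processing = 9, completes at 35
  Job 8: processing = 19, completes at 54
Sum of completion times = 156
Average completion time = 156/8 = 19.5

19.5


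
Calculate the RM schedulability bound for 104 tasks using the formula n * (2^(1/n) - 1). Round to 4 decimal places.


Compute 2^(1/104) = 1.0066871365
Subtract 1: 1.0066871365 - 1 = 0.0066871365
Multiply by n: 104 * 0.0066871365 = 0.6954621960
Round to 4 dp: 0.6955

0.6955


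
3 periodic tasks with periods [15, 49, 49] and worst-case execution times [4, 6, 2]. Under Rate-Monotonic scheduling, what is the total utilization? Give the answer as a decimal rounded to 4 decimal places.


Compute individual utilizations (exact fractions):
  Task 1: C/T = 4/15 (approx. 0.2667)
  Task 2: C/T = 6/49 (approx. 0.1224)
  Task 3: C/T = 2/49 (approx. 0.0408)
Total utilization U = 4/15 + 6/49 + 2/49 = 316/735
Rounded to 4 decimal places: U = 0.4299
RM (Liu & Layland) bound for 3 tasks = 0.779763; compare with U = 316/735 (approx. 0.429932)
U <= bound, so schedulable by RM sufficient condition.

0.4299


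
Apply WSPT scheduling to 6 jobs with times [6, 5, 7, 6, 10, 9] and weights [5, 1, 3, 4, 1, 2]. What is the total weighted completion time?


Compute p/w ratios and sort ascending (WSPT): [(6, 5), (6, 4), (7, 3), (9, 2), (5, 1), (10, 1)]
Compute weighted completion times:
  Job (p=6,w=5): C=6, w*C=5*6=30
  Job (p=6,w=4): C=12, w*C=4*12=48
  Job (p=7,w=3): C=19, w*C=3*19=57
  Job (p=9,w=2): C=28, w*C=2*28=56
  Job (p=5,w=1): C=33, w*C=1*33=33
  Job (p=10,w=1): C=43, w*C=1*43=43
Total weighted completion time = 267

267


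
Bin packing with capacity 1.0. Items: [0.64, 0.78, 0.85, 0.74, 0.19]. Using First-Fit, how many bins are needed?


Place items sequentially using First-Fit:
  Item 0.64 -> new Bin 1
  Item 0.78 -> new Bin 2
  Item 0.85 -> new Bin 3
  Item 0.74 -> new Bin 4
  Item 0.19 -> Bin 1 (now 0.83)
Total bins used = 4

4


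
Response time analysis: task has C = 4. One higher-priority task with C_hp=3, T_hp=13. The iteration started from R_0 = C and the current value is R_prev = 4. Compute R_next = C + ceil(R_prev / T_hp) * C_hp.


R_next = C + ceil(R_prev / T_hp) * C_hp
ceil(4 / 13) = ceil(0.3077) = 1
Interference = 1 * 3 = 3
R_next = 4 + 3 = 7

7


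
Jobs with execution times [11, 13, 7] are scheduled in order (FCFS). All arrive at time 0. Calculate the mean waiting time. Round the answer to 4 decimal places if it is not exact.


FCFS order (as given): [11, 13, 7]
Waiting times:
  Job 1: wait = 0
  Job 2: wait = 11
  Job 3: wait = 24
Sum of waiting times = 35
Average waiting time = 35/3 = 11.6667

11.6667


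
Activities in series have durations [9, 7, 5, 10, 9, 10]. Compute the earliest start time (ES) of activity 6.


Activity 6 starts after activities 1 through 5 complete.
Predecessor durations: [9, 7, 5, 10, 9]
ES = 9 + 7 + 5 + 10 + 9 = 40

40


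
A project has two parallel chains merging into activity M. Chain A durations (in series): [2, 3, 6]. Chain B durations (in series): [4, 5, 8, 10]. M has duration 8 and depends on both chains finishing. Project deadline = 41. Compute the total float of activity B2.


Forward pass: ES(B2) = sum of predecessors on chain B = 4
EF = ES + duration = 4 + 5 = 9
Backward pass: LF(M) = deadline = 41; LS(M) = 41 - 8 = 33
LF(B2) = LS(M) - sum(successors on chain B) = 33 - 18 = 15
LS = LF - duration = 15 - 5 = 10
Total float = LS - ES = 10 - 4 = 6

6


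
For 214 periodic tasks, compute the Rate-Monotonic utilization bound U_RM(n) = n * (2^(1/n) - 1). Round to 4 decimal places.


Compute 2^(1/214) = 1.0032442568
Subtract 1: 1.0032442568 - 1 = 0.0032442568
Multiply by n: 214 * 0.0032442568 = 0.6942709552
Round to 4 dp: 0.6943

0.6943


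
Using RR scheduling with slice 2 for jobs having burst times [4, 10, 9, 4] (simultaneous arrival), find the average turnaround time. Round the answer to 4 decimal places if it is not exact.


Time quantum = 2
Execution trace:
  J1 runs 2 units, time = 2
  J2 runs 2 units, time = 4
  J3 runs 2 units, time = 6
  J4 runs 2 units, time = 8
  J1 runs 2 units, time = 10
  J2 runs 2 units, time = 12
  J3 runs 2 units, time = 14
  J4 runs 2 units, time = 16
  J2 runs 2 units, time = 18
  J3 runs 2 units, time = 20
  J2 runs 2 units, time = 22
  J3 runs 2 units, time = 24
  J2 runs 2 units, time = 26
  J3 runs 1 units, time = 27
Finish times: [10, 26, 27, 16]
Average turnaround = 79/4 = 19.75

19.75


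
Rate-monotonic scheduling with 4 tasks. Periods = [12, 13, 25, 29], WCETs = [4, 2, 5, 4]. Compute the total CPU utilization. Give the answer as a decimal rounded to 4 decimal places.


Compute individual utilizations (exact fractions):
  Task 1: C/T = 4/12 = 1/3 (approx. 0.3333)
  Task 2: C/T = 2/13 (approx. 0.1538)
  Task 3: C/T = 5/25 = 1/5 (approx. 0.2)
  Task 4: C/T = 4/29 (approx. 0.1379)
Total utilization U = 1/3 + 2/13 + 1/5 + 4/29 = 4666/5655
Rounded to 4 decimal places: U = 0.8251
RM (Liu & Layland) bound for 4 tasks = 0.756828; compare with U = 4666/5655 (approx. 0.825111)
bound < U <= 1, so the RM sufficient condition is not met (inconclusive; an exact test such as response-time analysis is needed).

0.8251


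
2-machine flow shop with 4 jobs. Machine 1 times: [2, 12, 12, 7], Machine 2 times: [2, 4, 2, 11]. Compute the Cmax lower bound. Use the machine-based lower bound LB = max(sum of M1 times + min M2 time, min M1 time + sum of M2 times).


LB1 = sum(M1 times) + min(M2 times) = 33 + 2 = 35
LB2 = min(M1 times) + sum(M2 times) = 2 + 19 = 21
Lower bound = max(LB1, LB2) = max(35, 21) = 35

35


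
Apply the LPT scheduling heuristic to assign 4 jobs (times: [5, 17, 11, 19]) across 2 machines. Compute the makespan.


Sort jobs in decreasing order (LPT): [19, 17, 11, 5]
Assign each job to the least loaded machine:
  Machine 1: jobs [19, 5], load = 24
  Machine 2: jobs [17, 11], load = 28
Makespan = max load = 28

28


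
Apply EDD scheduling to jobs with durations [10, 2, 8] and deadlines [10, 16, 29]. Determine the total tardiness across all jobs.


Sort by due date (EDD order): [(10, 10), (2, 16), (8, 29)]
Compute completion times and tardiness:
  Job 1: p=10, d=10, C=10, tardiness=max(0,10-10)=0
  Job 2: p=2, d=16, C=12, tardiness=max(0,12-16)=0
  Job 3: p=8, d=29, C=20, tardiness=max(0,20-29)=0
Total tardiness = 0

0


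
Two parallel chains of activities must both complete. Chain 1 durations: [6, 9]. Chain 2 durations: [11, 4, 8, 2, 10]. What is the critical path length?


Path A total = 6 + 9 = 15
Path B total = 11 + 4 + 8 + 2 + 10 = 35
Critical path = longest path = max(15, 35) = 35

35


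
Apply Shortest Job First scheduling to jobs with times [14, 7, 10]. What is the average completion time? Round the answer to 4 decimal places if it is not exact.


SJF order (ascending): [7, 10, 14]
Completion times:
  Job 1: burst=7, C=7
  Job 2: burst=10, C=17
  Job 3: burst=14, C=31
Average completion = 55/3 = 18.3333

18.3333


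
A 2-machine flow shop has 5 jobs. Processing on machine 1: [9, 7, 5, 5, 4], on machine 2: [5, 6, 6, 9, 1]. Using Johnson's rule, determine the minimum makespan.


Apply Johnson's rule:
  Group 1 (a <= b): [(3, 5, 6), (4, 5, 9)]
  Group 2 (a > b): [(2, 7, 6), (1, 9, 5), (5, 4, 1)]
Optimal job order: [3, 4, 2, 1, 5]
Schedule:
  Job 3: M1 done at 5, M2 done at 11
  Job 4: M1 done at 10, M2 done at 20
  Job 2: M1 done at 17, M2 done at 26
  Job 1: M1 done at 26, M2 done at 31
  Job 5: M1 done at 30, M2 done at 32
Makespan = 32

32


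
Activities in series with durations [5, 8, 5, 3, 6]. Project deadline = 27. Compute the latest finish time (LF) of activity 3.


LF(activity 3) = deadline - sum of successor durations
Successors: activities 4 through 5 with durations [3, 6]
Sum of successor durations = 9
LF = 27 - 9 = 18

18


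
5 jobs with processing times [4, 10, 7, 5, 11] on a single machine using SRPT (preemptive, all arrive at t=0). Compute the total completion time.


Since all jobs arrive at t=0, SRPT equals SPT ordering.
SPT order: [4, 5, 7, 10, 11]
Completion times:
  Job 1: p=4, C=4
  Job 2: p=5, C=9
  Job 3: p=7, C=16
  Job 4: p=10, C=26
  Job 5: p=11, C=37
Total completion time = 4 + 9 + 16 + 26 + 37 = 92

92


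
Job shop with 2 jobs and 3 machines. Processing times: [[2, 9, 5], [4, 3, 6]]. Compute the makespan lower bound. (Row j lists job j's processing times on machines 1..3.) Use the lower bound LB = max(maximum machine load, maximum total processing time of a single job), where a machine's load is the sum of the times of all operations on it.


Machine loads:
  Machine 1: 2 + 4 = 6
  Machine 2: 9 + 3 = 12
  Machine 3: 5 + 6 = 11
Max machine load = 12
Job totals:
  Job 1: 16
  Job 2: 13
Max job total = 16
Lower bound = max(12, 16) = 16

16


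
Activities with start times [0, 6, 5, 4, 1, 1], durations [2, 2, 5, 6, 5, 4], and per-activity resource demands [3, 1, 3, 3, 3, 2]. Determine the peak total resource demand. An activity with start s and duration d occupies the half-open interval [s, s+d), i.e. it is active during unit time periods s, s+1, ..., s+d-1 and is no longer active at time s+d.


Each activity i is active on [start_i, start_i + duration_i).
Compute total resource usage per time slot:
  t=0: active resources = [3], total = 3
  t=1: active resources = [3, 3, 2], total = 8
  t=2: active resources = [3, 2], total = 5
  t=3: active resources = [3, 2], total = 5
  t=4: active resources = [3, 3, 2], total = 8
  t=5: active resources = [3, 3, 3], total = 9
  t=6: active resources = [1, 3, 3], total = 7
  t=7: active resources = [1, 3, 3], total = 7
  t=8: active resources = [3, 3], total = 6
  t=9: active resources = [3, 3], total = 6
Peak resource demand = 9

9


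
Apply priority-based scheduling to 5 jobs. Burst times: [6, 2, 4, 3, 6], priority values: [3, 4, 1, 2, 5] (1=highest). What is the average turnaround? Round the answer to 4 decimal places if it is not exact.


Sort by priority (ascending = highest first):
Order: [(1, 4), (2, 3), (3, 6), (4, 2), (5, 6)]
Completion times:
  Priority 1, burst=4, C=4
  Priority 2, burst=3, C=7
  Priority 3, burst=6, C=13
  Priority 4, burst=2, C=15
  Priority 5, burst=6, C=21
Average turnaround = 60/5 = 12.0

12.0


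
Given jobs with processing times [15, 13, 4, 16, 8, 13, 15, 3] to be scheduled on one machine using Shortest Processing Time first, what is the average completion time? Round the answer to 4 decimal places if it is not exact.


Sort jobs by processing time (SPT order): [3, 4, 8, 13, 13, 15, 15, 16]
Compute completion times sequentially:
  Job 1: processing = 3, completes at 3
  Job 2: processing = 4, completes at 7
  Job 3: processing = 8, completes at 15
  Job 4: processing = 13, completes at 28
  Job 5: processing = 13, completes at 41
  Job 6: processing = 15, completes at 56
  Job 7: processing = 15, completes at 71
  Job 8: processing = 16, completes at 87
Sum of completion times = 308
Average completion time = 308/8 = 38.5

38.5


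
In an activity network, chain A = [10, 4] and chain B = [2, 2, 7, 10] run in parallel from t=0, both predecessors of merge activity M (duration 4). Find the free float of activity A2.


ES(A2) = sum of predecessors on chain A = 10
EF(A2) = ES + duration = 10 + 4 = 14
Successor of A2 is M. ES(M) = max(sum(A), sum(B)) = max(14, 21) = 21
Free float = ES(successor) - EF(current) = 21 - 14 = 7

7


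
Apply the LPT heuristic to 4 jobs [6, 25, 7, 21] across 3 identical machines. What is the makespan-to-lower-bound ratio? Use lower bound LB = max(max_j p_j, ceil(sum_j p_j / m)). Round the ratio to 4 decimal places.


LPT order: [25, 21, 7, 6]
Machine loads after assignment: [25, 21, 13]
LPT makespan = 25
Lower bound = max(max_job, ceil(total/3)) = max(25, 20) = 25
Ratio = 25 / 25 = 1.0

1.0


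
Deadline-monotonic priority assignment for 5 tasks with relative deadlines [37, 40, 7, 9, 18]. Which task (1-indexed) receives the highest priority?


Sort tasks by relative deadline (ascending):
  Task 3: deadline = 7
  Task 4: deadline = 9
  Task 5: deadline = 18
  Task 1: deadline = 37
  Task 2: deadline = 40
Priority order (highest first): [3, 4, 5, 1, 2]
Highest priority task = 3

3


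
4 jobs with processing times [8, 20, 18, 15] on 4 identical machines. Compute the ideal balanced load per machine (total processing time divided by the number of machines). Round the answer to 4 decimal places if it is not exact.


Total processing time = 8 + 20 + 18 + 15 = 61
Number of machines = 4
Ideal balanced load = 61 / 4 = 15.25

15.25


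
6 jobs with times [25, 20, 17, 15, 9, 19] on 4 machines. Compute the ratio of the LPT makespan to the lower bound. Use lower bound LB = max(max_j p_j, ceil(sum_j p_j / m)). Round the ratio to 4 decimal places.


LPT order: [25, 20, 19, 17, 15, 9]
Machine loads after assignment: [25, 20, 28, 32]
LPT makespan = 32
Lower bound = max(max_job, ceil(total/4)) = max(25, 27) = 27
Ratio = 32 / 27 = 1.1852

1.1852


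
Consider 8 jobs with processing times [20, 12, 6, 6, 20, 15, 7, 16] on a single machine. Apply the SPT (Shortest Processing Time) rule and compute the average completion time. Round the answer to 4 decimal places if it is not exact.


Sort jobs by processing time (SPT order): [6, 6, 7, 12, 15, 16, 20, 20]
Compute completion times sequentially:
  Job 1: processing = 6, completes at 6
  Job 2: processing = 6, completes at 12
  Job 3: processing = 7, completes at 19
  Job 4: processing = 12, completes at 31
  Job 5: processing = 15, completes at 46
  Job 6: processing = 16, completes at 62
  Job 7: processing = 20, completes at 82
  Job 8: processing = 20, completes at 102
Sum of completion times = 360
Average completion time = 360/8 = 45.0

45.0


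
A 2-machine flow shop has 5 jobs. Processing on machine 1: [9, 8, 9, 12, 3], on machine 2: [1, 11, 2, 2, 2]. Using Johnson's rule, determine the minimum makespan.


Apply Johnson's rule:
  Group 1 (a <= b): [(2, 8, 11)]
  Group 2 (a > b): [(3, 9, 2), (4, 12, 2), (5, 3, 2), (1, 9, 1)]
Optimal job order: [2, 3, 4, 5, 1]
Schedule:
  Job 2: M1 done at 8, M2 done at 19
  Job 3: M1 done at 17, M2 done at 21
  Job 4: M1 done at 29, M2 done at 31
  Job 5: M1 done at 32, M2 done at 34
  Job 1: M1 done at 41, M2 done at 42
Makespan = 42

42


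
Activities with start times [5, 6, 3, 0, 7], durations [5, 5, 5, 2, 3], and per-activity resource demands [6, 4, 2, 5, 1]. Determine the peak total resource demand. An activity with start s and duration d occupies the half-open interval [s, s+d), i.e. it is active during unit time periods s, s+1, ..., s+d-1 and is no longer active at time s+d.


Each activity i is active on [start_i, start_i + duration_i).
Compute total resource usage per time slot:
  t=0: active resources = [5], total = 5
  t=1: active resources = [5], total = 5
  t=2: active resources = [], total = 0
  t=3: active resources = [2], total = 2
  t=4: active resources = [2], total = 2
  t=5: active resources = [6, 2], total = 8
  t=6: active resources = [6, 4, 2], total = 12
  t=7: active resources = [6, 4, 2, 1], total = 13
  t=8: active resources = [6, 4, 1], total = 11
  t=9: active resources = [6, 4, 1], total = 11
  t=10: active resources = [4], total = 4
Peak resource demand = 13

13


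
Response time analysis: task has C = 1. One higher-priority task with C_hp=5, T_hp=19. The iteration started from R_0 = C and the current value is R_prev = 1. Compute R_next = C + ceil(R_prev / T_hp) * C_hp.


R_next = C + ceil(R_prev / T_hp) * C_hp
ceil(1 / 19) = ceil(0.0526) = 1
Interference = 1 * 5 = 5
R_next = 1 + 5 = 6

6


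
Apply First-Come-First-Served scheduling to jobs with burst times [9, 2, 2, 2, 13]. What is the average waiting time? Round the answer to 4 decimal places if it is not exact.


FCFS order (as given): [9, 2, 2, 2, 13]
Waiting times:
  Job 1: wait = 0
  Job 2: wait = 9
  Job 3: wait = 11
  Job 4: wait = 13
  Job 5: wait = 15
Sum of waiting times = 48
Average waiting time = 48/5 = 9.6

9.6


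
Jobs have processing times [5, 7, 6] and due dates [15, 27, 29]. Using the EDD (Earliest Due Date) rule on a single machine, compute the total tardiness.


Sort by due date (EDD order): [(5, 15), (7, 27), (6, 29)]
Compute completion times and tardiness:
  Job 1: p=5, d=15, C=5, tardiness=max(0,5-15)=0
  Job 2: p=7, d=27, C=12, tardiness=max(0,12-27)=0
  Job 3: p=6, d=29, C=18, tardiness=max(0,18-29)=0
Total tardiness = 0

0


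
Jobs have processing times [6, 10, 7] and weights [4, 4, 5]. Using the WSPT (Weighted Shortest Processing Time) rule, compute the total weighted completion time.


Compute p/w ratios and sort ascending (WSPT): [(7, 5), (6, 4), (10, 4)]
Compute weighted completion times:
  Job (p=7,w=5): C=7, w*C=5*7=35
  Job (p=6,w=4): C=13, w*C=4*13=52
  Job (p=10,w=4): C=23, w*C=4*23=92
Total weighted completion time = 179

179


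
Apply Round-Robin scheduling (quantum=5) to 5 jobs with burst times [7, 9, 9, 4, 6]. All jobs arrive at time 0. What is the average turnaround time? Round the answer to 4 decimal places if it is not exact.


Time quantum = 5
Execution trace:
  J1 runs 5 units, time = 5
  J2 runs 5 units, time = 10
  J3 runs 5 units, time = 15
  J4 runs 4 units, time = 19
  J5 runs 5 units, time = 24
  J1 runs 2 units, time = 26
  J2 runs 4 units, time = 30
  J3 runs 4 units, time = 34
  J5 runs 1 units, time = 35
Finish times: [26, 30, 34, 19, 35]
Average turnaround = 144/5 = 28.8

28.8


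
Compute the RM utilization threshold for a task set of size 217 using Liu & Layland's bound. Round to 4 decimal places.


Compute 2^(1/217) = 1.0031993336
Subtract 1: 1.0031993336 - 1 = 0.0031993336
Multiply by n: 217 * 0.0031993336 = 0.6942553912
Round to 4 dp: 0.6943

0.6943


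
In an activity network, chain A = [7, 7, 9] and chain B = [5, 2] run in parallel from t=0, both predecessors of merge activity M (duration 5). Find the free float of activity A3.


ES(A3) = sum of predecessors on chain A = 14
EF(A3) = ES + duration = 14 + 9 = 23
Successor of A3 is M. ES(M) = max(sum(A), sum(B)) = max(23, 7) = 23
Free float = ES(successor) - EF(current) = 23 - 23 = 0

0


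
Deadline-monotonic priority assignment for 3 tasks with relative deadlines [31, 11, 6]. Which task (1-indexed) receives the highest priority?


Sort tasks by relative deadline (ascending):
  Task 3: deadline = 6
  Task 2: deadline = 11
  Task 1: deadline = 31
Priority order (highest first): [3, 2, 1]
Highest priority task = 3

3


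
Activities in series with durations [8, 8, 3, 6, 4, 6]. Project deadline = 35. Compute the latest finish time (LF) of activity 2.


LF(activity 2) = deadline - sum of successor durations
Successors: activities 3 through 6 with durations [3, 6, 4, 6]
Sum of successor durations = 19
LF = 35 - 19 = 16

16


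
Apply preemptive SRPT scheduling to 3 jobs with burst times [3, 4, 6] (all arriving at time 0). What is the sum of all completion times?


Since all jobs arrive at t=0, SRPT equals SPT ordering.
SPT order: [3, 4, 6]
Completion times:
  Job 1: p=3, C=3
  Job 2: p=4, C=7
  Job 3: p=6, C=13
Total completion time = 3 + 7 + 13 = 23

23


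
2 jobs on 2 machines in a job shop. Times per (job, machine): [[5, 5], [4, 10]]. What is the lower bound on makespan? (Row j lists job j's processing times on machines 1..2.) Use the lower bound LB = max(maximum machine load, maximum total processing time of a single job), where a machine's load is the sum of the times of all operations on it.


Machine loads:
  Machine 1: 5 + 4 = 9
  Machine 2: 5 + 10 = 15
Max machine load = 15
Job totals:
  Job 1: 10
  Job 2: 14
Max job total = 14
Lower bound = max(15, 14) = 15

15


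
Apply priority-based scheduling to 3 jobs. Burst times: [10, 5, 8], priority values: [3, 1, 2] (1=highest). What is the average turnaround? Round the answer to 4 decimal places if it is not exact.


Sort by priority (ascending = highest first):
Order: [(1, 5), (2, 8), (3, 10)]
Completion times:
  Priority 1, burst=5, C=5
  Priority 2, burst=8, C=13
  Priority 3, burst=10, C=23
Average turnaround = 41/3 = 13.6667

13.6667


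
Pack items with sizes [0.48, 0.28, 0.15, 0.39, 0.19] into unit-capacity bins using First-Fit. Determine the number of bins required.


Place items sequentially using First-Fit:
  Item 0.48 -> new Bin 1
  Item 0.28 -> Bin 1 (now 0.76)
  Item 0.15 -> Bin 1 (now 0.91)
  Item 0.39 -> new Bin 2
  Item 0.19 -> Bin 2 (now 0.58)
Total bins used = 2

2


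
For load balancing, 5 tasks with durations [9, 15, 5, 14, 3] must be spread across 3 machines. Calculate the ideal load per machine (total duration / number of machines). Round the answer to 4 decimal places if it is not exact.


Total processing time = 9 + 15 + 5 + 14 + 3 = 46
Number of machines = 3
Ideal balanced load = 46 / 3 = 15.3333

15.3333


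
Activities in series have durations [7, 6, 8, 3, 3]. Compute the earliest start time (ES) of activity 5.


Activity 5 starts after activities 1 through 4 complete.
Predecessor durations: [7, 6, 8, 3]
ES = 7 + 6 + 8 + 3 = 24

24


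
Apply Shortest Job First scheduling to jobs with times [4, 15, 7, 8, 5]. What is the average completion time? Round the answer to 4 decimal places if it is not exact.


SJF order (ascending): [4, 5, 7, 8, 15]
Completion times:
  Job 1: burst=4, C=4
  Job 2: burst=5, C=9
  Job 3: burst=7, C=16
  Job 4: burst=8, C=24
  Job 5: burst=15, C=39
Average completion = 92/5 = 18.4

18.4


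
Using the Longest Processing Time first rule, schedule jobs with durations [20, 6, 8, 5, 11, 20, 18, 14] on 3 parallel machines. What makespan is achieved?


Sort jobs in decreasing order (LPT): [20, 20, 18, 14, 11, 8, 6, 5]
Assign each job to the least loaded machine:
  Machine 1: jobs [20, 11, 5], load = 36
  Machine 2: jobs [20, 8, 6], load = 34
  Machine 3: jobs [18, 14], load = 32
Makespan = max load = 36

36


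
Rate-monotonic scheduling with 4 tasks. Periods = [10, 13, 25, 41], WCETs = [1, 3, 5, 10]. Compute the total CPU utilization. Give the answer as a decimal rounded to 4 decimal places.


Compute individual utilizations (exact fractions):
  Task 1: C/T = 1/10 (approx. 0.1)
  Task 2: C/T = 3/13 (approx. 0.2308)
  Task 3: C/T = 5/25 = 1/5 (approx. 0.2)
  Task 4: C/T = 10/41 (approx. 0.2439)
Total utilization U = 1/10 + 3/13 + 1/5 + 10/41 = 4129/5330
Rounded to 4 decimal places: U = 0.7747
RM (Liu & Layland) bound for 4 tasks = 0.756828; compare with U = 4129/5330 (approx. 0.774672)
bound < U <= 1, so the RM sufficient condition is not met (inconclusive; an exact test such as response-time analysis is needed).

0.7747


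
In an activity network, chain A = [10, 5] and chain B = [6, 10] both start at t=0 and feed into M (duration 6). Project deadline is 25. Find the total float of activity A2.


Forward pass: ES(A2) = sum of predecessors on chain A = 10
EF = ES + duration = 10 + 5 = 15
Backward pass: LF(M) = deadline = 25; LS(M) = 25 - 6 = 19
LF(A2) = LS(M) - sum(successors on chain A) = 19 - 0 = 19
LS = LF - duration = 19 - 5 = 14
Total float = LS - ES = 14 - 10 = 4

4


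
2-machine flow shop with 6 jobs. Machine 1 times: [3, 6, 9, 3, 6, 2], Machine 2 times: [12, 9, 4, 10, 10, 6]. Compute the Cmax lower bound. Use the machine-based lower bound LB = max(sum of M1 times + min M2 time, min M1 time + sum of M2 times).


LB1 = sum(M1 times) + min(M2 times) = 29 + 4 = 33
LB2 = min(M1 times) + sum(M2 times) = 2 + 51 = 53
Lower bound = max(LB1, LB2) = max(33, 53) = 53

53


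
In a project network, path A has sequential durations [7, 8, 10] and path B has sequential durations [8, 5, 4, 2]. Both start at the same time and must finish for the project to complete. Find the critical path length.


Path A total = 7 + 8 + 10 = 25
Path B total = 8 + 5 + 4 + 2 = 19
Critical path = longest path = max(25, 19) = 25

25


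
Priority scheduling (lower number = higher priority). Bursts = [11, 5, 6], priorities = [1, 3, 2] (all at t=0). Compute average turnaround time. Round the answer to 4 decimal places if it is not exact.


Sort by priority (ascending = highest first):
Order: [(1, 11), (2, 6), (3, 5)]
Completion times:
  Priority 1, burst=11, C=11
  Priority 2, burst=6, C=17
  Priority 3, burst=5, C=22
Average turnaround = 50/3 = 16.6667

16.6667


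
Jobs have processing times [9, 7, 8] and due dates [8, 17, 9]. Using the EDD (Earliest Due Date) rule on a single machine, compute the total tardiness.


Sort by due date (EDD order): [(9, 8), (8, 9), (7, 17)]
Compute completion times and tardiness:
  Job 1: p=9, d=8, C=9, tardiness=max(0,9-8)=1
  Job 2: p=8, d=9, C=17, tardiness=max(0,17-9)=8
  Job 3: p=7, d=17, C=24, tardiness=max(0,24-17)=7
Total tardiness = 16

16
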